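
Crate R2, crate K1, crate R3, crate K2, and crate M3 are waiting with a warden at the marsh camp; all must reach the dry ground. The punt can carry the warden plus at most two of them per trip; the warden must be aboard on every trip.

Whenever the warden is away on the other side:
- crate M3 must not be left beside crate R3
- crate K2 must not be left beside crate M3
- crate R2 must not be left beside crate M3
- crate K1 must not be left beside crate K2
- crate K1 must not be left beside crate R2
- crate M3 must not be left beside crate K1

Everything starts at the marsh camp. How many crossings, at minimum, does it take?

7

Counting alone: the warden can take at most 2 across per trip to the dry ground, so moving all 5 needs at least 3 loaded trips out, with a return between consecutive ones — at least 5 crossings.
The safety rule pushes this higher. Following every safe sequence of crossings, the most of the 5 that can be at the dry ground as the punt arrives there on crossing 5 is 4 — never all 5.
So no plan with fewer than 7 crossings exists, and this one achieves 7:
1. Warden goes to the dry ground with crate K1 and crate M3.  [the marsh camp: crate K2, crate R2, crate R3 | the dry ground: crate K1, crate M3]
2. Warden goes back to the marsh camp with crate K1.  [the marsh camp: crate K1, crate K2, crate R2, crate R3 | the dry ground: crate M3]
3. Warden goes to the dry ground with crate K2 and crate R2.  [the marsh camp: crate K1, crate R3 | the dry ground: crate K2, crate M3, crate R2]
4. Warden goes back to the marsh camp with crate M3.  [the marsh camp: crate K1, crate M3, crate R3 | the dry ground: crate K2, crate R2]
5. Warden goes to the dry ground with crate K1 and crate R3.  [the marsh camp: crate M3 | the dry ground: crate K1, crate K2, crate R2, crate R3]
6. Warden goes back to the marsh camp with crate K1.  [the marsh camp: crate K1, crate M3 | the dry ground: crate K2, crate R2, crate R3]
7. Warden goes to the dry ground with crate K1 and crate M3.  [the marsh camp: — | the dry ground: crate K1, crate K2, crate M3, crate R2, crate R3]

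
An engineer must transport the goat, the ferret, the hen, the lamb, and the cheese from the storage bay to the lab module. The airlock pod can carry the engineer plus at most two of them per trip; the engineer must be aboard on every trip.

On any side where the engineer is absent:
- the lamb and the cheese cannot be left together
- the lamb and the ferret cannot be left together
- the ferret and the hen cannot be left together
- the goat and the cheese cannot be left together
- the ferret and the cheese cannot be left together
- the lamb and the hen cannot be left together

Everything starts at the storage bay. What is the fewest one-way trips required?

impossible

Whatever the first load, the items left behind include a forbidden pair without the engineer. No opening move is safe, so no plan exists.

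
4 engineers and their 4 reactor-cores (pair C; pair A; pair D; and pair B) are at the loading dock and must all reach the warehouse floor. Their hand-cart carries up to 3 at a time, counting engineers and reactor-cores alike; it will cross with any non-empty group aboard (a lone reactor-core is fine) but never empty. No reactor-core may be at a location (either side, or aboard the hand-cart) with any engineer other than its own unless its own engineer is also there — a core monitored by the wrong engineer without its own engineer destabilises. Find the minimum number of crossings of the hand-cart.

9

Counting alone: each trip to the warehouse floor takes at most 3 across and each return brings at least 1 back, so after t trips out (and t−1 returns) at most 3t − (t−1) of the 8 are across; that first reaches 8 at t = 4, so at least 7 crossings are needed.
The safety rule pushes this higher. Following every safe sequence of crossings, the most of the 8 that can be at the warehouse floor as the hand-cart arrives there on crossing 7 is 7 — never all 8.
So no plan with fewer than 9 crossings exists, and this one achieves 9:
1. engineer C and reactor-core C cross → the warehouse floor.
2. engineer C crosses ← the loading dock.
3. engineer A, engineer C, and reactor-core A cross → the warehouse floor.
4. engineer C and reactor-core C cross ← the loading dock.
5. engineer B, engineer C, and engineer D cross → the warehouse floor.
6. reactor-core A crosses ← the loading dock.
7. reactor-core A and reactor-core C cross → the warehouse floor.
8. reactor-core C crosses ← the loading dock.
9. reactor-core B, reactor-core C, and reactor-core D cross → the warehouse floor.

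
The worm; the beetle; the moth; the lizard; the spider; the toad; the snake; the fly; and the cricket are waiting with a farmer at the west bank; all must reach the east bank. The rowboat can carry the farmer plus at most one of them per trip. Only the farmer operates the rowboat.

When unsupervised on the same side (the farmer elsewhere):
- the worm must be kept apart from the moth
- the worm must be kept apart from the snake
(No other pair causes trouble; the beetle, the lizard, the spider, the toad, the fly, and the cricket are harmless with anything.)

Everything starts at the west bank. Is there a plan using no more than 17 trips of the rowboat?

No

Counting alone: the farmer can take at most 1 across per trip to the east bank, so moving all 9 needs at least 9 loaded trips out, with a return between consecutive ones — at least 17 crossings.
The safety rule pushes this higher. Following every safe sequence of crossings, the most of the 9 that can be at the east bank as the rowboat arrives there on crossing 17 is 8 — never all 9.
So the move cannot be finished within 17 crossings. (The shortest complete plan takes 19:)
1. Farmer goes to the east bank with the worm.
2. Farmer goes back to the west bank alone.
3. Farmer goes to the east bank with the beetle.
4. Farmer goes back to the west bank alone.
5. Farmer goes to the east bank with the moth.
6. Farmer goes back to the west bank with the worm.
7. Farmer goes to the east bank with the snake.
8. Farmer goes back to the west bank alone.
9. Farmer goes to the east bank with the lizard.
10. Farmer goes back to the west bank alone.
11. Farmer goes to the east bank with the spider.
12. Farmer goes back to the west bank alone.
13. Farmer goes to the east bank with the toad.
14. Farmer goes back to the west bank alone.
15. Farmer goes to the east bank with the fly.
16. Farmer goes back to the west bank alone.
17. Farmer goes to the east bank with the cricket.
18. Farmer goes back to the west bank alone.
19. Farmer goes to the east bank with the worm.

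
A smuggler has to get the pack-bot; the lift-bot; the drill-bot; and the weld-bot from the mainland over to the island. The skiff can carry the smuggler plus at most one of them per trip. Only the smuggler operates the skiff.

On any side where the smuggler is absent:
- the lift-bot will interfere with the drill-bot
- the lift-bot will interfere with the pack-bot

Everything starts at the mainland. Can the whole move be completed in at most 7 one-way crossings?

No

Counting alone: the smuggler can take at most 1 across per trip to the island, so moving all 4 needs at least 4 loaded trips out, with a return between consecutive ones — at least 7 crossings.
The safety rule pushes this higher. Following every safe sequence of crossings, the most of the 4 that can be at the island as the skiff arrives there on crossing 7 is 3 — never all 4.
So the move cannot be finished within 7 crossings. (The shortest complete plan takes 9:)
1. Smuggler goes to the island with the lift-bot.
2. Smuggler goes back to the mainland alone.
3. Smuggler goes to the island with the pack-bot.
4. Smuggler goes back to the mainland with the lift-bot.
5. Smuggler goes to the island with the drill-bot.
6. Smuggler goes back to the mainland alone.
7. Smuggler goes to the island with the weld-bot.
8. Smuggler goes back to the mainland alone.
9. Smuggler goes to the island with the lift-bot.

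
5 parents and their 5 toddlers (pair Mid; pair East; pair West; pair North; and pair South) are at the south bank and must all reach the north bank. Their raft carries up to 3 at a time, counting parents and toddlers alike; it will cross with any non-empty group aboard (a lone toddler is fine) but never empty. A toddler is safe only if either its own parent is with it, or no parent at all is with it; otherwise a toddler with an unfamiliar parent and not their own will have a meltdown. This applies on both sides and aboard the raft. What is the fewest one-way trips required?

Counting alone: each trip to the north bank takes at most 3 across and each return brings at least 1 back, so after t trips out (and t−1 returns) at most 3t − (t−1) of the 10 are across; that first reaches 10 at t = 5, so at least 9 crossings are needed.
The safety rule pushes this higher. Following every safe sequence of crossings, the most of the 10 that can be at the north bank as the raft arrives there on crossing 9 is 9 — never all 10.
So no plan with fewer than 11 crossings exists, and this one achieves 11:
1. parent Mid and toddler Mid cross → the north bank.
2. parent Mid crosses ← the south bank.
3. toddler East, toddler North, and toddler West cross → the north bank.
4. toddler Mid crosses ← the south bank.
5. parent East, parent North, and parent West cross → the north bank.
6. parent East and toddler East cross ← the south bank.
7. parent East, parent Mid, and parent South cross → the north bank.
8. toddler West crosses ← the south bank.
9. toddler East and toddler Mid cross → the north bank.
10. toddler Mid crosses ← the south bank.
11. toddler Mid, toddler South, and toddler West cross → the north bank.

11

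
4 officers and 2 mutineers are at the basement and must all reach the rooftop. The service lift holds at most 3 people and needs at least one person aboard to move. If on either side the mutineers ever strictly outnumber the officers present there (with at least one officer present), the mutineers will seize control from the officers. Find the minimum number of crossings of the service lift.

Counting alone: each trip to the rooftop takes at most 3 across and each return brings at least 1 back, so after t trips out (and t−1 returns) at most 3t − (t−1) of the 6 are across; that first reaches 6 at t = 3, so at least 5 crossings are needed.
The plan below uses exactly 5 crossings, so it is optimal:
1. 2 mutineers → the rooftop.  (the basement: 4O 0M; the rooftop: 0O 2M)
2. 1 mutineer ← the basement.  (the basement: 4O 1M; the rooftop: 0O 1M)
3. 2 officers and 1 mutineer → the rooftop.  (the basement: 2O 0M; the rooftop: 2O 2M)
4. 1 mutineer ← the basement.  (the basement: 2O 1M; the rooftop: 2O 1M)
5. 2 officers and 1 mutineer → the rooftop.  (the basement: 0O 0M; the rooftop: 4O 2M)

5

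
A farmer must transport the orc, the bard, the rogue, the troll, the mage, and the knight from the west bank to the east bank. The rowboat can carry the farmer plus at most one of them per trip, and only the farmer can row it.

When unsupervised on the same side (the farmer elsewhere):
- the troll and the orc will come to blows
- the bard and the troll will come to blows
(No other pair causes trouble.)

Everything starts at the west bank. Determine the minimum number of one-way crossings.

Counting alone: the farmer can take at most 1 across per trip to the east bank, so moving all 6 needs at least 6 loaded trips out, with a return between consecutive ones — at least 11 crossings.
The safety rule pushes this higher. Following every safe sequence of crossings, the most of the 6 that can be at the east bank as the rowboat arrives there on crossing 11 is 5 — never all 6.
So no plan with fewer than 13 crossings exists, and this one achieves 13:
1. Farmer goes to the east bank with the troll.
2. Farmer goes back to the west bank alone.
3. Farmer goes to the east bank with the orc.
4. Farmer goes back to the west bank with the troll.
5. Farmer goes to the east bank with the bard.
6. Farmer goes back to the west bank alone.
7. Farmer goes to the east bank with the rogue.
8. Farmer goes back to the west bank alone.
9. Farmer goes to the east bank with the mage.
10. Farmer goes back to the west bank alone.
11. Farmer goes to the east bank with the knight.
12. Farmer goes back to the west bank alone.
13. Farmer goes to the east bank with the troll.

13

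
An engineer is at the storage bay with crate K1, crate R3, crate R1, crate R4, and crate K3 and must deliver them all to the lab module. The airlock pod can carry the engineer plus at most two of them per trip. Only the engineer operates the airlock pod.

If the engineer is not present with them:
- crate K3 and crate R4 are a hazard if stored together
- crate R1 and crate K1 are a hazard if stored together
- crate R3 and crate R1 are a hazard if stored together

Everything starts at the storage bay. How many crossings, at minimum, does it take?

Counting alone: the engineer can take at most 2 across per trip to the lab module, so moving all 5 needs at least 3 loaded trips out, with a return between consecutive ones — at least 5 crossings.
The plan below uses exactly 5 crossings, so it is optimal:
1. Engineer goes to the lab module with crate R1 and crate R4.  [the storage bay: crate K1, crate K3, crate R3 | the lab module: crate R1, crate R4]
2. Engineer goes back to the storage bay alone.  [the storage bay: crate K1, crate K3, crate R3 | the lab module: crate R1, crate R4]
3. Engineer goes to the lab module with crate K1 and crate R3.  [the storage bay: crate K3 | the lab module: crate K1, crate R1, crate R3, crate R4]
4. Engineer goes back to the storage bay with crate R1.  [the storage bay: crate K3, crate R1 | the lab module: crate K1, crate R3, crate R4]
5. Engineer goes to the lab module with crate K3 and crate R1.  [the storage bay: — | the lab module: crate K1, crate K3, crate R1, crate R3, crate R4]

5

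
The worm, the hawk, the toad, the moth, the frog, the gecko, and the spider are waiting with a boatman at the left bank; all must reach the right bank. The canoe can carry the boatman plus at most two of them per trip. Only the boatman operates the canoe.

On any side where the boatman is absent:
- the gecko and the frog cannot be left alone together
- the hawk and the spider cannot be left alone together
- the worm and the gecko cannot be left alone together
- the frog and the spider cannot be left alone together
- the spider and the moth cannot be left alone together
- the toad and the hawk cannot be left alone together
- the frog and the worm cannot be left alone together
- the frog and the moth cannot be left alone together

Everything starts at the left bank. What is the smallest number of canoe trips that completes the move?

impossible

Whatever the first load, the items left behind include a forbidden pair without the boatman. No opening move is safe, so no plan exists.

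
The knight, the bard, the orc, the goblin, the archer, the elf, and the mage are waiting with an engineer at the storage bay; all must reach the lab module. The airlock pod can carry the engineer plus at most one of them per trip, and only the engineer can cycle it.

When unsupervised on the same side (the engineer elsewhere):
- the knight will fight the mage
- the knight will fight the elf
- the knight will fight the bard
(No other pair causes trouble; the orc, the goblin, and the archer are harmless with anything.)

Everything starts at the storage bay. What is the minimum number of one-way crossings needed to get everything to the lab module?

impossible

Following every safe sequence of crossings from the start, the most of the 7 that can be at the lab module as the airlock pod arrives there on crossings 1, 3, 5, 7, 9 is 1, 2, 3, 4, 5 respectively; the best ever achieved is 5 of 7.
From crossing 11 on, no configuration arises that was not already reachable earlier: only 72 distinct safe configurations (who is on which side, and where the airlock pod is) can ever be reached, none of them has everyone across, and every continuation just revisits them. So no valid plan exists.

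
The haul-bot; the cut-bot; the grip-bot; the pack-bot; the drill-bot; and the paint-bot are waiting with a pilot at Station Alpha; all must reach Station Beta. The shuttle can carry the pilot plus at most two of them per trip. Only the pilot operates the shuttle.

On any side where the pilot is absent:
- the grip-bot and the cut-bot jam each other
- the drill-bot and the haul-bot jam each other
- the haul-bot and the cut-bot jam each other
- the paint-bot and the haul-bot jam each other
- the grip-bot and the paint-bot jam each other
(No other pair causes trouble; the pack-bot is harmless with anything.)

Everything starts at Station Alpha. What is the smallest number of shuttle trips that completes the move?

Counting alone: the pilot can take at most 2 across per trip to Station Beta, so moving all 6 needs at least 3 loaded trips out, with a return between consecutive ones — at least 5 crossings.
The safety rule pushes this higher. Following every safe sequence of crossings, the most of the 6 that can be at Station Beta as the shuttle arrives there on crossing 5 is 5 — never all 6.
So no plan with fewer than 7 crossings exists, and this one achieves 7:
1. Pilot goes to Station Beta with the grip-bot and the haul-bot.  [Station Alpha: the cut-bot, the drill-bot, the pack-bot, the paint-bot | Station Beta: the grip-bot, the haul-bot]
2. Pilot goes back to Station Alpha alone.  [Station Alpha: the cut-bot, the drill-bot, the pack-bot, the paint-bot | Station Beta: the grip-bot, the haul-bot]
3. Pilot goes to Station Beta with the cut-bot and the pack-bot.  [Station Alpha: the drill-bot, the paint-bot | Station Beta: the cut-bot, the grip-bot, the haul-bot, the pack-bot]
4. Pilot goes back to Station Alpha with the grip-bot and the haul-bot.  [Station Alpha: the drill-bot, the grip-bot, the haul-bot, the paint-bot | Station Beta: the cut-bot, the pack-bot]
5. Pilot goes to Station Beta with the drill-bot and the paint-bot.  [Station Alpha: the grip-bot, the haul-bot | Station Beta: the cut-bot, the drill-bot, the pack-bot, the paint-bot]
6. Pilot goes back to Station Alpha alone.  [Station Alpha: the grip-bot, the haul-bot | Station Beta: the cut-bot, the drill-bot, the pack-bot, the paint-bot]
7. Pilot goes to Station Beta with the grip-bot and the haul-bot.  [Station Alpha: — | Station Beta: the cut-bot, the drill-bot, the grip-bot, the haul-bot, the pack-bot, the paint-bot]

7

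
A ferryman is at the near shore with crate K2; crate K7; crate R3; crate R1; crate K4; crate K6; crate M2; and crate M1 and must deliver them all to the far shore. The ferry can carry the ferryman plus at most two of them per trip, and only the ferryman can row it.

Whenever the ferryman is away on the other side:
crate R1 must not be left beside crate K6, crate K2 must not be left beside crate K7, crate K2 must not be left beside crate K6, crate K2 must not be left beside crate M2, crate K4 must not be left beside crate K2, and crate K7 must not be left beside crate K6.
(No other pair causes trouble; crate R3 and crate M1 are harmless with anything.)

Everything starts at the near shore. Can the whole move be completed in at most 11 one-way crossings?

Counting alone: the ferryman can take at most 2 across per trip to the far shore, so moving all 8 needs at least 4 loaded trips out, with a return between consecutive ones — at least 7 crossings.
The safety rule pushes this higher. Following every safe sequence of crossings, the most of the 8 that can be at the far shore as the ferry arrives there on crossings 7, 9, 11 is 5, 6, 7 respectively — never all 8.
So the move cannot be finished within 11 crossings. (The shortest complete plan takes 13:)
1. Ferryman goes to the far shore with crate K2 and crate K6.  [the near shore: crate K4, crate K7, crate M1, crate M2, crate R1, crate R3 | the far shore: crate K2, crate K6]
2. Ferryman goes back to the near shore with crate K2.  [the near shore: crate K2, crate K4, crate K7, crate M1, crate M2, crate R1, crate R3 | the far shore: crate K6]
3. Ferryman goes to the far shore with crate K2 and crate R3.  [the near shore: crate K4, crate K7, crate M1, crate M2, crate R1 | the far shore: crate K2, crate K6, crate R3]
4. Ferryman goes back to the near shore with crate K2.  [the near shore: crate K2, crate K4, crate K7, crate M1, crate M2, crate R1 | the far shore: crate K6, crate R3]
5. Ferryman goes to the far shore with crate K2 and crate R1.  [the near shore: crate K4, crate K7, crate M1, crate M2 | the far shore: crate K2, crate K6, crate R1, crate R3]
6. Ferryman goes back to the near shore with crate K6.  [the near shore: crate K4, crate K6, crate K7, crate M1, crate M2 | the far shore: crate K2, crate R1, crate R3]
7. Ferryman goes to the far shore with crate K4 and crate K7.  [the near shore: crate K6, crate M1, crate M2 | the far shore: crate K2, crate K4, crate K7, crate R1, crate R3]
8. Ferryman goes back to the near shore with crate K2.  [the near shore: crate K2, crate K6, crate M1, crate M2 | the far shore: crate K4, crate K7, crate R1, crate R3]
9. Ferryman goes to the far shore with crate K2 and crate M2.  [the near shore: crate K6, crate M1 | the far shore: crate K2, crate K4, crate K7, crate M2, crate R1, crate R3]
10. Ferryman goes back to the near shore with crate K2.  [the near shore: crate K2, crate K6, crate M1 | the far shore: crate K4, crate K7, crate M2, crate R1, crate R3]
11. Ferryman goes to the far shore with crate K2 and crate M1.  [the near shore: crate K6 | the far shore: crate K2, crate K4, crate K7, crate M1, crate M2, crate R1, crate R3]
12. Ferryman goes back to the near shore with crate K2.  [the near shore: crate K2, crate K6 | the far shore: crate K4, crate K7, crate M1, crate M2, crate R1, crate R3]
13. Ferryman goes to the far shore with crate K2 and crate K6.  [the near shore: — | the far shore: crate K2, crate K4, crate K6, crate K7, crate M1, crate M2, crate R1, crate R3]

No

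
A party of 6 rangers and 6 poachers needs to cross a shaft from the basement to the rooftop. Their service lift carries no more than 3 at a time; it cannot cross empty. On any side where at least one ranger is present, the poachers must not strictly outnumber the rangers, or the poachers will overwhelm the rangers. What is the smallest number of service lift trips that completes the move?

Following every safe sequence of crossings from the start, the most of the 12 that can be at the rooftop as the service lift arrives there on crossings 1, 3, 5 is 3, 5, 6 respectively; the best ever achieved is 6 of 12.
From crossing 7 on, no configuration arises that was not already reachable earlier: only 17 distinct safe configurations (who is on which side, and where the service lift is) can ever be reached, none of them has everyone across, and every continuation just revisits them. They are: 0 rangers + 0 poachers across (service lift back at the start); 0 rangers + 1 poacher across (service lift there); 0 rangers + 1 poacher across (service lift back at the start); 0 rangers + 2 poachers across (service lift there); 0 rangers + 2 poachers across (service lift back at the start); 0 rangers + 3 poachers across (service lift there); 0 rangers + 3 poachers across (service lift back at the start); 0 rangers + 4 poachers across (service lift there); 0 rangers + 4 poachers across (service lift back at the start); 0 rangers + 5 poachers across (service lift there); 0 rangers + 5 poachers across (service lift back at the start); 0 rangers + 6 poachers across (service lift there); 1 ranger + 1 poacher across (service lift there); 1 ranger + 1 poacher across (service lift back at the start); 2 rangers + 2 poachers across (service lift there); 2 rangers + 2 poachers across (service lift back at the start); 3 rangers + 3 poachers across (service lift there). So no valid plan exists.

impossible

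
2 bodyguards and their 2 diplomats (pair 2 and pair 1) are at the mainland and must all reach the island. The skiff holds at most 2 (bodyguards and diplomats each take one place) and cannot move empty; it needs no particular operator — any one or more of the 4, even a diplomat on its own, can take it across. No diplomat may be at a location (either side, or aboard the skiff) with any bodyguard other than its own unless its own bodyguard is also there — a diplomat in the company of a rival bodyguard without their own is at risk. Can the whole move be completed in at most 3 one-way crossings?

No

Counting alone: each trip to the island takes at most 2 across and each return brings at least 1 back, so after t trips out (and t−1 returns) at most 2t − (t−1) of the 4 are across; that first reaches 4 at t = 3, so at least 5 crossings are needed.
Since 3 < 5, 3 crossings cannot be enough. (The shortest complete plan in fact takes 5:)
1. bodyguard 2 and diplomat 2 cross → the island.
2. bodyguard 2 crosses ← the mainland.
3. bodyguard 1 and bodyguard 2 cross → the island.
4. bodyguard 1 crosses ← the mainland.
5. bodyguard 1 and diplomat 1 cross → the island.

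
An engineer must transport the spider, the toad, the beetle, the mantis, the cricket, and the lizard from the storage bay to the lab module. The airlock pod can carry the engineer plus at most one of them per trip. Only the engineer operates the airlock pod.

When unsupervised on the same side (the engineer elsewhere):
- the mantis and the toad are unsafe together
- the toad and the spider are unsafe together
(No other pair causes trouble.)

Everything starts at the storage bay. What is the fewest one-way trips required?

Counting alone: the engineer can take at most 1 across per trip to the lab module, so moving all 6 needs at least 6 loaded trips out, with a return between consecutive ones — at least 11 crossings.
The safety rule pushes this higher. Following every safe sequence of crossings, the most of the 6 that can be at the lab module as the airlock pod arrives there on crossing 11 is 5 — never all 6.
So no plan with fewer than 13 crossings exists, and this one achieves 13:
1. Engineer goes to the lab module with the toad.
2. Engineer goes back to the storage bay alone.
3. Engineer goes to the lab module with the spider.
4. Engineer goes back to the storage bay with the toad.
5. Engineer goes to the lab module with the mantis.
6. Engineer goes back to the storage bay alone.
7. Engineer goes to the lab module with the beetle.
8. Engineer goes back to the storage bay alone.
9. Engineer goes to the lab module with the cricket.
10. Engineer goes back to the storage bay alone.
11. Engineer goes to the lab module with the lizard.
12. Engineer goes back to the storage bay alone.
13. Engineer goes to the lab module with the toad.

13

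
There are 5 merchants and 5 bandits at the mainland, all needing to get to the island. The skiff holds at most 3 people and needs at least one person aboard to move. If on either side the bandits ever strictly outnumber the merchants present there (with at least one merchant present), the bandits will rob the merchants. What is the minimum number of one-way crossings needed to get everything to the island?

11

Counting alone: each trip to the island takes at most 3 across and each return brings at least 1 back, so after t trips out (and t−1 returns) at most 3t − (t−1) of the 10 are across; that first reaches 10 at t = 5, so at least 9 crossings are needed.
The safety rule pushes this higher. Following every safe sequence of crossings, the most of the 10 that can be at the island as the skiff arrives there on crossing 9 is 9 — never all 10.
So no plan with fewer than 11 crossings exists, and this one achieves 11:
1. 2 bandits → the island.  (the mainland: 5M 3B; the island: 0M 2B)
2. 1 bandit ← the mainland.  (the mainland: 5M 4B; the island: 0M 1B)
3. 3 bandits → the island.  (the mainland: 5M 1B; the island: 0M 4B)
4. 1 bandit ← the mainland.  (the mainland: 5M 2B; the island: 0M 3B)
5. 3 merchants → the island.  (the mainland: 2M 2B; the island: 3M 3B)
6. 1 merchant and 1 bandit ← the mainland.  (the mainland: 3M 3B; the island: 2M 2B)
7. 3 merchants → the island.  (the mainland: 0M 3B; the island: 5M 2B)
8. 1 bandit ← the mainland.  (the mainland: 0M 4B; the island: 5M 1B)
9. 2 bandits → the island.  (the mainland: 0M 2B; the island: 5M 3B)
10. 1 bandit ← the mainland.  (the mainland: 0M 3B; the island: 5M 2B)
11. 3 bandits → the island.  (the mainland: 0M 0B; the island: 5M 5B)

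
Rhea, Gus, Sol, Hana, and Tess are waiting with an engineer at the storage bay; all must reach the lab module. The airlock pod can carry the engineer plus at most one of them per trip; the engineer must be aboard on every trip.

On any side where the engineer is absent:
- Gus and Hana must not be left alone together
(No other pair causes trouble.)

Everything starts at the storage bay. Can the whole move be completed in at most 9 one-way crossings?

Yes

Yes — this plan uses 9 crossings (≤ 9):
1. Engineer goes to the lab module with Gus.  [the storage bay: Hana, Rhea, Sol, Tess | the lab module: Gus]
2. Engineer goes back to the storage bay alone.  [the storage bay: Hana, Rhea, Sol, Tess | the lab module: Gus]
3. Engineer goes to the lab module with Rhea.  [the storage bay: Hana, Sol, Tess | the lab module: Gus, Rhea]
4. Engineer goes back to the storage bay alone.  [the storage bay: Hana, Sol, Tess | the lab module: Gus, Rhea]
5. Engineer goes to the lab module with Sol.  [the storage bay: Hana, Tess | the lab module: Gus, Rhea, Sol]
6. Engineer goes back to the storage bay alone.  [the storage bay: Hana, Tess | the lab module: Gus, Rhea, Sol]
7. Engineer goes to the lab module with Tess.  [the storage bay: Hana | the lab module: Gus, Rhea, Sol, Tess]
8. Engineer goes back to the storage bay alone.  [the storage bay: Hana | the lab module: Gus, Rhea, Sol, Tess]
9. Engineer goes to the lab module with Hana.  [the storage bay: — | the lab module: Gus, Hana, Rhea, Sol, Tess]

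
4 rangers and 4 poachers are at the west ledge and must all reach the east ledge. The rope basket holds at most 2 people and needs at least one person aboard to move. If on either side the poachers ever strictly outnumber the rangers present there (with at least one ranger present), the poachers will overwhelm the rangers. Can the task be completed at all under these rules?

Following every safe sequence of crossings from the start, the most of the 8 that can be at the east ledge as the rope basket arrives there on crossings 1, 3, 5 is 2, 3, 4 respectively; the best ever achieved is 4 of 8.
From crossing 7 on, no configuration arises that was not already reachable earlier: only 11 distinct safe configurations (who is on which side, and where the rope basket is) can ever be reached, none of them has everyone across, and every continuation just revisits them. They are: 0 rangers + 0 poachers across (rope basket back at the start); 0 rangers + 1 poacher across (rope basket there); 0 rangers + 1 poacher across (rope basket back at the start); 0 rangers + 2 poachers across (rope basket there); 0 rangers + 2 poachers across (rope basket back at the start); 0 rangers + 3 poachers across (rope basket there); 0 rangers + 3 poachers across (rope basket back at the start); 0 rangers + 4 poachers across (rope basket there); 1 ranger + 1 poacher across (rope basket there); 1 ranger + 1 poacher across (rope basket back at the start); 2 rangers + 2 poachers across (rope basket there). So no valid plan exists.

No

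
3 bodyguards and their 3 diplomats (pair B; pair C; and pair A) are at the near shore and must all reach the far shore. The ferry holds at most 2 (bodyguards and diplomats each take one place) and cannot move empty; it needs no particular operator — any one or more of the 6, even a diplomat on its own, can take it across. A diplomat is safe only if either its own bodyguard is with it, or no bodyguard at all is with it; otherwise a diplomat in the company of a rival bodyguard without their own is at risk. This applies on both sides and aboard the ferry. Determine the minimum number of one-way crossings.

Counting alone: each trip to the far shore takes at most 2 across and each return brings at least 1 back, so after t trips out (and t−1 returns) at most 2t − (t−1) of the 6 are across; that first reaches 6 at t = 5, so at least 9 crossings are needed.
The safety rule pushes this higher. Following every safe sequence of crossings, the most of the 6 that can be at the far shore as the ferry arrives there on crossing 9 is 5 — never all 6.
So no plan with fewer than 11 crossings exists, and this one achieves 11:
1. bodyguard B and diplomat B cross → the far shore.
2. bodyguard B crosses ← the near shore.
3. diplomat A and diplomat C cross → the far shore.
4. diplomat B crosses ← the near shore.
5. bodyguard A and bodyguard C cross → the far shore.
6. bodyguard C and diplomat C cross ← the near shore.
7. bodyguard B and bodyguard C cross → the far shore.
8. diplomat A crosses ← the near shore.
9. diplomat B and diplomat C cross → the far shore.
10. bodyguard A crosses ← the near shore.
11. bodyguard A and diplomat A cross → the far shore.

11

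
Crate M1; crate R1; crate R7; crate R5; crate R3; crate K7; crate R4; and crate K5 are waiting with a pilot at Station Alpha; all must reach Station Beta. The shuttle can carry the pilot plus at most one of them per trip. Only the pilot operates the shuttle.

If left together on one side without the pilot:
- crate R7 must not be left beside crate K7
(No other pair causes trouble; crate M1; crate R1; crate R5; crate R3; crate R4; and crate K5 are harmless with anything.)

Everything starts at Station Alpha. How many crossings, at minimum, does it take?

15

Counting alone: the pilot can take at most 1 across per trip to Station Beta, so moving all 8 needs at least 8 loaded trips out, with a return between consecutive ones — at least 15 crossings.
The plan below uses exactly 15 crossings, so it is optimal:
1. Pilot goes to Station Beta with crate R7.  [Station Alpha: crate K5, crate K7, crate M1, crate R1, crate R3, crate R4, crate R5 | Station Beta: crate R7]
2. Pilot goes back to Station Alpha alone.  [Station Alpha: crate K5, crate K7, crate M1, crate R1, crate R3, crate R4, crate R5 | Station Beta: crate R7]
3. Pilot goes to Station Beta with crate M1.  [Station Alpha: crate K5, crate K7, crate R1, crate R3, crate R4, crate R5 | Station Beta: crate M1, crate R7]
4. Pilot goes back to Station Alpha alone.  [Station Alpha: crate K5, crate K7, crate R1, crate R3, crate R4, crate R5 | Station Beta: crate M1, crate R7]
5. Pilot goes to Station Beta with crate R1.  [Station Alpha: crate K5, crate K7, crate R3, crate R4, crate R5 | Station Beta: crate M1, crate R1, crate R7]
6. Pilot goes back to Station Alpha alone.  [Station Alpha: crate K5, crate K7, crate R3, crate R4, crate R5 | Station Beta: crate M1, crate R1, crate R7]
7. Pilot goes to Station Beta with crate R5.  [Station Alpha: crate K5, crate K7, crate R3, crate R4 | Station Beta: crate M1, crate R1, crate R5, crate R7]
8. Pilot goes back to Station Alpha alone.  [Station Alpha: crate K5, crate K7, crate R3, crate R4 | Station Beta: crate M1, crate R1, crate R5, crate R7]
9. Pilot goes to Station Beta with crate R3.  [Station Alpha: crate K5, crate K7, crate R4 | Station Beta: crate M1, crate R1, crate R3, crate R5, crate R7]
10. Pilot goes back to Station Alpha alone.  [Station Alpha: crate K5, crate K7, crate R4 | Station Beta: crate M1, crate R1, crate R3, crate R5, crate R7]
11. Pilot goes to Station Beta with crate R4.  [Station Alpha: crate K5, crate K7 | Station Beta: crate M1, crate R1, crate R3, crate R4, crate R5, crate R7]
12. Pilot goes back to Station Alpha alone.  [Station Alpha: crate K5, crate K7 | Station Beta: crate M1, crate R1, crate R3, crate R4, crate R5, crate R7]
13. Pilot goes to Station Beta with crate K5.  [Station Alpha: crate K7 | Station Beta: crate K5, crate M1, crate R1, crate R3, crate R4, crate R5, crate R7]
14. Pilot goes back to Station Alpha alone.  [Station Alpha: crate K7 | Station Beta: crate K5, crate M1, crate R1, crate R3, crate R4, crate R5, crate R7]
15. Pilot goes to Station Beta with crate K7.  [Station Alpha: — | Station Beta: crate K5, crate K7, crate M1, crate R1, crate R3, crate R4, crate R5, crate R7]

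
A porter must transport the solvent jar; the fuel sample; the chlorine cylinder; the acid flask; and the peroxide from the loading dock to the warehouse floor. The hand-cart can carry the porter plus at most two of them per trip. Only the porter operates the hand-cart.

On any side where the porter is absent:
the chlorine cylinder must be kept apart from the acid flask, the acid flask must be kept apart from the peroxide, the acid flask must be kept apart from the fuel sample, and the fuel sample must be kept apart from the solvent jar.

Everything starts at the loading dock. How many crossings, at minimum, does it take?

5

Counting alone: the porter can take at most 2 across per trip to the warehouse floor, so moving all 5 needs at least 3 loaded trips out, with a return between consecutive ones — at least 5 crossings.
The plan below uses exactly 5 crossings, so it is optimal:
1. Porter goes to the warehouse floor with the acid flask and the solvent jar.  [the loading dock: the chlorine cylinder, the fuel sample, the peroxide | the warehouse floor: the acid flask, the solvent jar]
2. Porter goes back to the loading dock alone.  [the loading dock: the chlorine cylinder, the fuel sample, the peroxide | the warehouse floor: the acid flask, the solvent jar]
3. Porter goes to the warehouse floor with the chlorine cylinder and the peroxide.  [the loading dock: the fuel sample | the warehouse floor: the acid flask, the chlorine cylinder, the peroxide, the solvent jar]
4. Porter goes back to the loading dock with the acid flask.  [the loading dock: the acid flask, the fuel sample | the warehouse floor: the chlorine cylinder, the peroxide, the solvent jar]
5. Porter goes to the warehouse floor with the acid flask and the fuel sample.  [the loading dock: — | the warehouse floor: the acid flask, the chlorine cylinder, the fuel sample, the peroxide, the solvent jar]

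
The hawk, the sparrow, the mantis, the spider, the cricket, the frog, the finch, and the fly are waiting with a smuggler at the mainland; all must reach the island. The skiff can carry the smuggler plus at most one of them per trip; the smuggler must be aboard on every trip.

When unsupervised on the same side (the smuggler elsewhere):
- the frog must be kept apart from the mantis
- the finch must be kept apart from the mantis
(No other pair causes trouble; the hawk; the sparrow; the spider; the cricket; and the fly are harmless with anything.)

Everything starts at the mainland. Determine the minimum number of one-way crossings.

17

Counting alone: the smuggler can take at most 1 across per trip to the island, so moving all 8 needs at least 8 loaded trips out, with a return between consecutive ones — at least 15 crossings.
The safety rule pushes this higher. Following every safe sequence of crossings, the most of the 8 that can be at the island as the skiff arrives there on crossing 15 is 7 — never all 8.
So no plan with fewer than 17 crossings exists, and this one achieves 17:
1. Smuggler goes to the island with the mantis.
2. Smuggler goes back to the mainland alone.
3. Smuggler goes to the island with the hawk.
4. Smuggler goes back to the mainland alone.
5. Smuggler goes to the island with the sparrow.
6. Smuggler goes back to the mainland alone.
7. Smuggler goes to the island with the spider.
8. Smuggler goes back to the mainland alone.
9. Smuggler goes to the island with the cricket.
10. Smuggler goes back to the mainland alone.
11. Smuggler goes to the island with the frog.
12. Smuggler goes back to the mainland with the mantis.
13. Smuggler goes to the island with the finch.
14. Smuggler goes back to the mainland alone.
15. Smuggler goes to the island with the fly.
16. Smuggler goes back to the mainland alone.
17. Smuggler goes to the island with the mantis.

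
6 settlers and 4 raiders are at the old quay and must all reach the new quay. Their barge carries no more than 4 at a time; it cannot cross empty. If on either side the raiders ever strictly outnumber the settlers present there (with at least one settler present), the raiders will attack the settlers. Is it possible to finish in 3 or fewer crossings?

Counting alone: each trip to the new quay takes at most 4 across and each return brings at least 1 back, so after t trips out (and t−1 returns) at most 4t − (t−1) of the 10 are across; that first reaches 10 at t = 3, so at least 5 crossings are needed.
Since 3 < 5, 3 crossings cannot be enough. (The shortest complete plan in fact takes 5:)
1. 4 raiders → the new quay.  (the old quay: 6S 0R; the new quay: 0S 4R)
2. 1 raider ← the old quay.  (the old quay: 6S 1R; the new quay: 0S 3R)
3. 4 settlers → the new quay.  (the old quay: 2S 1R; the new quay: 4S 3R)
4. 1 raider ← the old quay.  (the old quay: 2S 2R; the new quay: 4S 2R)
5. 2 settlers and 2 raiders → the new quay.  (the old quay: 0S 0R; the new quay: 6S 4R)

No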